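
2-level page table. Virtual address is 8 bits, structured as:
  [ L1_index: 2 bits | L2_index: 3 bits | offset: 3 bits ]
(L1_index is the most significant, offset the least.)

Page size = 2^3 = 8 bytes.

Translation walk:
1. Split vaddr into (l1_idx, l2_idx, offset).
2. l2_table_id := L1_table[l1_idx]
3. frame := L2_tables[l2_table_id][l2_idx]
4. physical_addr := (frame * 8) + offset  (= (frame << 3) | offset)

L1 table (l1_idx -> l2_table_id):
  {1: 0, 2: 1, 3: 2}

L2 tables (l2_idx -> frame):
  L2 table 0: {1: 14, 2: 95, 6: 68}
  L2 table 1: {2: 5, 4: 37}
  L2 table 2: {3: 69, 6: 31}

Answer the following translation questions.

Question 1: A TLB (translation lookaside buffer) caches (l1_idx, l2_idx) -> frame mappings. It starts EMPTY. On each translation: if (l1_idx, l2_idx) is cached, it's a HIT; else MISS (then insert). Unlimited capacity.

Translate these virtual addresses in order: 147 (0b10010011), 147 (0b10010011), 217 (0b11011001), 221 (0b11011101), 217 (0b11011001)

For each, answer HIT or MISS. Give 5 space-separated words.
vaddr=147: (2,2) not in TLB -> MISS, insert
vaddr=147: (2,2) in TLB -> HIT
vaddr=217: (3,3) not in TLB -> MISS, insert
vaddr=221: (3,3) in TLB -> HIT
vaddr=217: (3,3) in TLB -> HIT

Answer: MISS HIT MISS HIT HIT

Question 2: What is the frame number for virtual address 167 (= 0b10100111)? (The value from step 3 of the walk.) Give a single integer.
Answer: 37

Derivation:
vaddr = 167: l1_idx=2, l2_idx=4
L1[2] = 1; L2[1][4] = 37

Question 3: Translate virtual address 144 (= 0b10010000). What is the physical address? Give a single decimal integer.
vaddr = 144 = 0b10010000
Split: l1_idx=2, l2_idx=2, offset=0
L1[2] = 1
L2[1][2] = 5
paddr = 5 * 8 + 0 = 40

Answer: 40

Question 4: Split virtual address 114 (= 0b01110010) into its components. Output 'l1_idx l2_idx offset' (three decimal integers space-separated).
Answer: 1 6 2

Derivation:
vaddr = 114 = 0b01110010
  top 2 bits -> l1_idx = 1
  next 3 bits -> l2_idx = 6
  bottom 3 bits -> offset = 2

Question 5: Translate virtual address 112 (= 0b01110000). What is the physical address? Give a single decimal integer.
Answer: 544

Derivation:
vaddr = 112 = 0b01110000
Split: l1_idx=1, l2_idx=6, offset=0
L1[1] = 0
L2[0][6] = 68
paddr = 68 * 8 + 0 = 544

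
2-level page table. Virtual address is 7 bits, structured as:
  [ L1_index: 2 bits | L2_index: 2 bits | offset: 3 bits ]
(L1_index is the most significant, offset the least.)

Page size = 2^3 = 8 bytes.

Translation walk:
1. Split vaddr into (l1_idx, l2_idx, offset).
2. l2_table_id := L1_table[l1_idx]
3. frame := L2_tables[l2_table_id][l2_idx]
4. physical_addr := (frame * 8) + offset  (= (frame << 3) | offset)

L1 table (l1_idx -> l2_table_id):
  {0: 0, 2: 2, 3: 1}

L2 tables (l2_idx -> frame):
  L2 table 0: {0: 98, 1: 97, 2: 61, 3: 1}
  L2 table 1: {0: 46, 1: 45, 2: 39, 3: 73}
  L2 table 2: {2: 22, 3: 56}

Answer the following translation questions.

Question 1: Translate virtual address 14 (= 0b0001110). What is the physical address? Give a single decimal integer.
vaddr = 14 = 0b0001110
Split: l1_idx=0, l2_idx=1, offset=6
L1[0] = 0
L2[0][1] = 97
paddr = 97 * 8 + 6 = 782

Answer: 782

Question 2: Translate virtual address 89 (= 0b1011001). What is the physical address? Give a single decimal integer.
vaddr = 89 = 0b1011001
Split: l1_idx=2, l2_idx=3, offset=1
L1[2] = 2
L2[2][3] = 56
paddr = 56 * 8 + 1 = 449

Answer: 449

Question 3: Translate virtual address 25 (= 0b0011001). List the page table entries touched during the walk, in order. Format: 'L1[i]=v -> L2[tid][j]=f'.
vaddr = 25 = 0b0011001
Split: l1_idx=0, l2_idx=3, offset=1

Answer: L1[0]=0 -> L2[0][3]=1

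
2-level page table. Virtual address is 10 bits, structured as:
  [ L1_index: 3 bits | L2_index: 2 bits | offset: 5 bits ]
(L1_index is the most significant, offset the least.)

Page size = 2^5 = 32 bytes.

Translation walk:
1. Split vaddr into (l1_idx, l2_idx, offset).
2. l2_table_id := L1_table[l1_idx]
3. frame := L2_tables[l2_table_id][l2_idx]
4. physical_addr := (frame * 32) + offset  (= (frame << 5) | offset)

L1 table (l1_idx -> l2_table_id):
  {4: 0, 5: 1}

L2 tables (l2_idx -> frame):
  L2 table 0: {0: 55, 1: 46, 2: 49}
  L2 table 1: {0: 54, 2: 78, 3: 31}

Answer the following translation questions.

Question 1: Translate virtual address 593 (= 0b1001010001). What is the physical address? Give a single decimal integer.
vaddr = 593 = 0b1001010001
Split: l1_idx=4, l2_idx=2, offset=17
L1[4] = 0
L2[0][2] = 49
paddr = 49 * 32 + 17 = 1585

Answer: 1585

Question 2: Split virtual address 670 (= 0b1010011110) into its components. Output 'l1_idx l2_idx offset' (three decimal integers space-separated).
vaddr = 670 = 0b1010011110
  top 3 bits -> l1_idx = 5
  next 2 bits -> l2_idx = 0
  bottom 5 bits -> offset = 30

Answer: 5 0 30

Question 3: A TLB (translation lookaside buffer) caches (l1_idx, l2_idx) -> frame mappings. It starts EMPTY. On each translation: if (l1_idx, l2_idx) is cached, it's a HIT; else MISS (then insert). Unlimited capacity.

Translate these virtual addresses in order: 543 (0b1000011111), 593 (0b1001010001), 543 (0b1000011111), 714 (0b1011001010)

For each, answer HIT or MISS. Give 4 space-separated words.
Answer: MISS MISS HIT MISS

Derivation:
vaddr=543: (4,0) not in TLB -> MISS, insert
vaddr=593: (4,2) not in TLB -> MISS, insert
vaddr=543: (4,0) in TLB -> HIT
vaddr=714: (5,2) not in TLB -> MISS, insert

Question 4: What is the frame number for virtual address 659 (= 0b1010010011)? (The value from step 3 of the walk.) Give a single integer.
Answer: 54

Derivation:
vaddr = 659: l1_idx=5, l2_idx=0
L1[5] = 1; L2[1][0] = 54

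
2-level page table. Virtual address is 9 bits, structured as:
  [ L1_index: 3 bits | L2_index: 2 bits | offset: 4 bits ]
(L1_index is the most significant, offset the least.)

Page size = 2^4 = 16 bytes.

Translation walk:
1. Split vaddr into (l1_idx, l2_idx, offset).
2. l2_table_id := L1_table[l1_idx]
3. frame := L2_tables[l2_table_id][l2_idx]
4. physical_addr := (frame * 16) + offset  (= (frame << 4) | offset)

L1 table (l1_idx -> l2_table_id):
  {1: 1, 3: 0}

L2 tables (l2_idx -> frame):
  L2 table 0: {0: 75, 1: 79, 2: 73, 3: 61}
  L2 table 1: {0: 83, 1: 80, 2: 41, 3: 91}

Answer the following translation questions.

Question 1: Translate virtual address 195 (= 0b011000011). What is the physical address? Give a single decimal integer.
vaddr = 195 = 0b011000011
Split: l1_idx=3, l2_idx=0, offset=3
L1[3] = 0
L2[0][0] = 75
paddr = 75 * 16 + 3 = 1203

Answer: 1203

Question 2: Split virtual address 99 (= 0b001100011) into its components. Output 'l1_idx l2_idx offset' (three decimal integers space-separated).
vaddr = 99 = 0b001100011
  top 3 bits -> l1_idx = 1
  next 2 bits -> l2_idx = 2
  bottom 4 bits -> offset = 3

Answer: 1 2 3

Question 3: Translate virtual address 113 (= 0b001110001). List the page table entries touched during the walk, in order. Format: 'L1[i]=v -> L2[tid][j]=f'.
Answer: L1[1]=1 -> L2[1][3]=91

Derivation:
vaddr = 113 = 0b001110001
Split: l1_idx=1, l2_idx=3, offset=1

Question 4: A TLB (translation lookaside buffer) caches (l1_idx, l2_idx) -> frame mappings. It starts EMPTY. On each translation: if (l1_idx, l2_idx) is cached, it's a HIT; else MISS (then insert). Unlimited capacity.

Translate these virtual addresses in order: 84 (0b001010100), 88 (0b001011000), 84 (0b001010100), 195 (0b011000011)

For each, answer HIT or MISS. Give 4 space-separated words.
vaddr=84: (1,1) not in TLB -> MISS, insert
vaddr=88: (1,1) in TLB -> HIT
vaddr=84: (1,1) in TLB -> HIT
vaddr=195: (3,0) not in TLB -> MISS, insert

Answer: MISS HIT HIT MISS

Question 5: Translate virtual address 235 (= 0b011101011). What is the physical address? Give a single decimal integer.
vaddr = 235 = 0b011101011
Split: l1_idx=3, l2_idx=2, offset=11
L1[3] = 0
L2[0][2] = 73
paddr = 73 * 16 + 11 = 1179

Answer: 1179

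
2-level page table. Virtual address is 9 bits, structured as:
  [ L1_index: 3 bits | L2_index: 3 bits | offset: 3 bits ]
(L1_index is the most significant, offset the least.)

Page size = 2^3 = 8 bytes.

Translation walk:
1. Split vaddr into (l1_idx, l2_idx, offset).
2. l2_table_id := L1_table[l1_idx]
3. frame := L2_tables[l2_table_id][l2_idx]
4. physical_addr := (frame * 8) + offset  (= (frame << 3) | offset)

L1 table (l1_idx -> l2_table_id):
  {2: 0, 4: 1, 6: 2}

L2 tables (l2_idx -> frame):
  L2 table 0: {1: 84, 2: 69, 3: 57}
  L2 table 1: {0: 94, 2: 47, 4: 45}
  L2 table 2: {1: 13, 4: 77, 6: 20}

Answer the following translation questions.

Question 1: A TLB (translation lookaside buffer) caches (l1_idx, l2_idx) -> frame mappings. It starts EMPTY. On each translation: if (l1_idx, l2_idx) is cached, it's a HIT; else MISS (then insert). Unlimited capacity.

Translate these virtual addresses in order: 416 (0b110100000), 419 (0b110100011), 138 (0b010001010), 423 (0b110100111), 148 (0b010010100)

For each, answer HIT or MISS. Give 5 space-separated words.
vaddr=416: (6,4) not in TLB -> MISS, insert
vaddr=419: (6,4) in TLB -> HIT
vaddr=138: (2,1) not in TLB -> MISS, insert
vaddr=423: (6,4) in TLB -> HIT
vaddr=148: (2,2) not in TLB -> MISS, insert

Answer: MISS HIT MISS HIT MISS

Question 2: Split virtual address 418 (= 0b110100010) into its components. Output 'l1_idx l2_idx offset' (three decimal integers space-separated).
vaddr = 418 = 0b110100010
  top 3 bits -> l1_idx = 6
  next 3 bits -> l2_idx = 4
  bottom 3 bits -> offset = 2

Answer: 6 4 2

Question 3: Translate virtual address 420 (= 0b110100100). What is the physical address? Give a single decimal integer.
vaddr = 420 = 0b110100100
Split: l1_idx=6, l2_idx=4, offset=4
L1[6] = 2
L2[2][4] = 77
paddr = 77 * 8 + 4 = 620

Answer: 620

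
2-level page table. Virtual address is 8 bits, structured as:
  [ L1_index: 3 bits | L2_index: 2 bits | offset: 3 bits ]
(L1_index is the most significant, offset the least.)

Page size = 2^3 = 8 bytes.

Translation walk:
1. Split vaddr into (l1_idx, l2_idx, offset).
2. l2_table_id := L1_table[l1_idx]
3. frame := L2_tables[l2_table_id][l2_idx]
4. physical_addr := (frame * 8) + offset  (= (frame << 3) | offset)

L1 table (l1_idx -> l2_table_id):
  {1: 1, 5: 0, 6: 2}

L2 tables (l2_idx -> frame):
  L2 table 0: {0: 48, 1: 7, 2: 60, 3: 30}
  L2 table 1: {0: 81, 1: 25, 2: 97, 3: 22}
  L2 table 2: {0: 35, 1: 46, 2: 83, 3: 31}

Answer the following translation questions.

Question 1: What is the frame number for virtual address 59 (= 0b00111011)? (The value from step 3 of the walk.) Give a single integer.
vaddr = 59: l1_idx=1, l2_idx=3
L1[1] = 1; L2[1][3] = 22

Answer: 22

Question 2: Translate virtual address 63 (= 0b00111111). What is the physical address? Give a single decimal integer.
Answer: 183

Derivation:
vaddr = 63 = 0b00111111
Split: l1_idx=1, l2_idx=3, offset=7
L1[1] = 1
L2[1][3] = 22
paddr = 22 * 8 + 7 = 183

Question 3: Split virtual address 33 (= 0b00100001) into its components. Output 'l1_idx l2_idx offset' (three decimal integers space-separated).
vaddr = 33 = 0b00100001
  top 3 bits -> l1_idx = 1
  next 2 bits -> l2_idx = 0
  bottom 3 bits -> offset = 1

Answer: 1 0 1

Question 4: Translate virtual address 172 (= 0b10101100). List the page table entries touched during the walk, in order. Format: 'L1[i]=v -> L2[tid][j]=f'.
vaddr = 172 = 0b10101100
Split: l1_idx=5, l2_idx=1, offset=4

Answer: L1[5]=0 -> L2[0][1]=7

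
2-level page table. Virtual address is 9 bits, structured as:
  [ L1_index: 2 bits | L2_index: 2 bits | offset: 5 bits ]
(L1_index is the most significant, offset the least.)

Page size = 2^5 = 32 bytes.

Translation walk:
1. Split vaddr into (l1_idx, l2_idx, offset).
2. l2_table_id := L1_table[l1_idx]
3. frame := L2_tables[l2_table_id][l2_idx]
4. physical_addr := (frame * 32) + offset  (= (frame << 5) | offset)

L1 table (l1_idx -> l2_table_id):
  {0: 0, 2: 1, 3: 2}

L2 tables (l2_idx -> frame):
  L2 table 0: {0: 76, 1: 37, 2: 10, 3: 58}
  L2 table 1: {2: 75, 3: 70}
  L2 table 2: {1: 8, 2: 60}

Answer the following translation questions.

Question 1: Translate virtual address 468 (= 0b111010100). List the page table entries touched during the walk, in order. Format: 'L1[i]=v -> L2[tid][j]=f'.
Answer: L1[3]=2 -> L2[2][2]=60

Derivation:
vaddr = 468 = 0b111010100
Split: l1_idx=3, l2_idx=2, offset=20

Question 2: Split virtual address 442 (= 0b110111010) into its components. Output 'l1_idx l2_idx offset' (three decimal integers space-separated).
Answer: 3 1 26

Derivation:
vaddr = 442 = 0b110111010
  top 2 bits -> l1_idx = 3
  next 2 bits -> l2_idx = 1
  bottom 5 bits -> offset = 26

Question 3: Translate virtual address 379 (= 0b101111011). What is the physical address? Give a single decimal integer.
Answer: 2267

Derivation:
vaddr = 379 = 0b101111011
Split: l1_idx=2, l2_idx=3, offset=27
L1[2] = 1
L2[1][3] = 70
paddr = 70 * 32 + 27 = 2267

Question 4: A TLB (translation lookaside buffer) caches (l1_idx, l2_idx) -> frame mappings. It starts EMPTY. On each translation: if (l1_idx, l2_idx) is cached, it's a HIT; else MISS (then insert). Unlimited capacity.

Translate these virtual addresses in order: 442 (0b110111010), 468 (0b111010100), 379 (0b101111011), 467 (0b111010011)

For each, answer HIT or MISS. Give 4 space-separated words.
Answer: MISS MISS MISS HIT

Derivation:
vaddr=442: (3,1) not in TLB -> MISS, insert
vaddr=468: (3,2) not in TLB -> MISS, insert
vaddr=379: (2,3) not in TLB -> MISS, insert
vaddr=467: (3,2) in TLB -> HIT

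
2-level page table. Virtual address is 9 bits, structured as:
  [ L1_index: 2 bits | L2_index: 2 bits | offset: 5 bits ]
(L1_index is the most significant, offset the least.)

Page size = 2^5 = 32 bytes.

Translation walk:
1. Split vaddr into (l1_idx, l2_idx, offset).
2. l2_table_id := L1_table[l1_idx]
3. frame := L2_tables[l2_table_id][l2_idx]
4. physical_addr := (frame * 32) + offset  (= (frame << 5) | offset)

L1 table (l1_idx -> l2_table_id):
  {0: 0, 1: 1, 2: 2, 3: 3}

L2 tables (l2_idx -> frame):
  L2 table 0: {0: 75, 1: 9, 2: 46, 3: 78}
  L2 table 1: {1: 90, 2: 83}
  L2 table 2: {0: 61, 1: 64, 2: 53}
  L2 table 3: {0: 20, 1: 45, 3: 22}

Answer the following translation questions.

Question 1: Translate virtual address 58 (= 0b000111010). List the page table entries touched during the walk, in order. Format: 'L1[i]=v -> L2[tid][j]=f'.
Answer: L1[0]=0 -> L2[0][1]=9

Derivation:
vaddr = 58 = 0b000111010
Split: l1_idx=0, l2_idx=1, offset=26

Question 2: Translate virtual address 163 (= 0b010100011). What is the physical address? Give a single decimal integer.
Answer: 2883

Derivation:
vaddr = 163 = 0b010100011
Split: l1_idx=1, l2_idx=1, offset=3
L1[1] = 1
L2[1][1] = 90
paddr = 90 * 32 + 3 = 2883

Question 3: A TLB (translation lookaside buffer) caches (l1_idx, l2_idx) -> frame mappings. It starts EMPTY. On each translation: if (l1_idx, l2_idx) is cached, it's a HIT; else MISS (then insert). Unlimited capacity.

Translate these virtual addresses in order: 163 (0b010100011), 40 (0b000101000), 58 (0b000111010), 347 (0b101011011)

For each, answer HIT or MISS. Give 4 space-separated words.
Answer: MISS MISS HIT MISS

Derivation:
vaddr=163: (1,1) not in TLB -> MISS, insert
vaddr=40: (0,1) not in TLB -> MISS, insert
vaddr=58: (0,1) in TLB -> HIT
vaddr=347: (2,2) not in TLB -> MISS, insert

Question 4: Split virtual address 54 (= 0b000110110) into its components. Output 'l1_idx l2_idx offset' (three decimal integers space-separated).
vaddr = 54 = 0b000110110
  top 2 bits -> l1_idx = 0
  next 2 bits -> l2_idx = 1
  bottom 5 bits -> offset = 22

Answer: 0 1 22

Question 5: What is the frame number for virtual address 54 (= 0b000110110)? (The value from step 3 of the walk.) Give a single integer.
Answer: 9

Derivation:
vaddr = 54: l1_idx=0, l2_idx=1
L1[0] = 0; L2[0][1] = 9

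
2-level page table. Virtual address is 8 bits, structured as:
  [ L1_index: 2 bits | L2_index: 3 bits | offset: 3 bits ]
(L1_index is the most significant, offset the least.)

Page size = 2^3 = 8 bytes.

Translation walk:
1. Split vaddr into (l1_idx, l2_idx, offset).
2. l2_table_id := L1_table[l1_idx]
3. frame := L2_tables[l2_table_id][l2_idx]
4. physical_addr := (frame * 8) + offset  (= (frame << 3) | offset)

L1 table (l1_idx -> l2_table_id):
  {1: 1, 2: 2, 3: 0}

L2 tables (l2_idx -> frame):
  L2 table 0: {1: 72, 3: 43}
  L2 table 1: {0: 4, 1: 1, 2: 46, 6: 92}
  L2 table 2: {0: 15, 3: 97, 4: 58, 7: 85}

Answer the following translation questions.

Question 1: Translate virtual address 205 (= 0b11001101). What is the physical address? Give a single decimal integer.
vaddr = 205 = 0b11001101
Split: l1_idx=3, l2_idx=1, offset=5
L1[3] = 0
L2[0][1] = 72
paddr = 72 * 8 + 5 = 581

Answer: 581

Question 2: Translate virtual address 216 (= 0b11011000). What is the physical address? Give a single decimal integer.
vaddr = 216 = 0b11011000
Split: l1_idx=3, l2_idx=3, offset=0
L1[3] = 0
L2[0][3] = 43
paddr = 43 * 8 + 0 = 344

Answer: 344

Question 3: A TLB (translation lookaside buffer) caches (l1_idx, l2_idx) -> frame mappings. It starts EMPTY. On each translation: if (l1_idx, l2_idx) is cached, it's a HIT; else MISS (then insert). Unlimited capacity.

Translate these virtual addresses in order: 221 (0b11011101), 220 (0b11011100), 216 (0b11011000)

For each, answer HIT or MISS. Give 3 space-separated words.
vaddr=221: (3,3) not in TLB -> MISS, insert
vaddr=220: (3,3) in TLB -> HIT
vaddr=216: (3,3) in TLB -> HIT

Answer: MISS HIT HIT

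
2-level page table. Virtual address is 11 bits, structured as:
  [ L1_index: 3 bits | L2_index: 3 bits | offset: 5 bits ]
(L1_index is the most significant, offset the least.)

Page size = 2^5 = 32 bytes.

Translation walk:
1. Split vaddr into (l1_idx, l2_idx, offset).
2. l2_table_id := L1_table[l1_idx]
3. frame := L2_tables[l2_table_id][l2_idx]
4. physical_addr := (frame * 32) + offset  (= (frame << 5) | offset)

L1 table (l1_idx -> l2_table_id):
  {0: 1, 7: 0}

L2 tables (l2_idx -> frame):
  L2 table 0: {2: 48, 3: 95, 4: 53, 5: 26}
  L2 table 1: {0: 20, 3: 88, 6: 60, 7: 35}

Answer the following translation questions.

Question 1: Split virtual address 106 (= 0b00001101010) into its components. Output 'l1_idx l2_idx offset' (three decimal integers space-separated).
vaddr = 106 = 0b00001101010
  top 3 bits -> l1_idx = 0
  next 3 bits -> l2_idx = 3
  bottom 5 bits -> offset = 10

Answer: 0 3 10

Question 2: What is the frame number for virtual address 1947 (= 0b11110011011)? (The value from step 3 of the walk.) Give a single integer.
vaddr = 1947: l1_idx=7, l2_idx=4
L1[7] = 0; L2[0][4] = 53

Answer: 53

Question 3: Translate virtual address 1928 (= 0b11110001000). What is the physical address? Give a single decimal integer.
vaddr = 1928 = 0b11110001000
Split: l1_idx=7, l2_idx=4, offset=8
L1[7] = 0
L2[0][4] = 53
paddr = 53 * 32 + 8 = 1704

Answer: 1704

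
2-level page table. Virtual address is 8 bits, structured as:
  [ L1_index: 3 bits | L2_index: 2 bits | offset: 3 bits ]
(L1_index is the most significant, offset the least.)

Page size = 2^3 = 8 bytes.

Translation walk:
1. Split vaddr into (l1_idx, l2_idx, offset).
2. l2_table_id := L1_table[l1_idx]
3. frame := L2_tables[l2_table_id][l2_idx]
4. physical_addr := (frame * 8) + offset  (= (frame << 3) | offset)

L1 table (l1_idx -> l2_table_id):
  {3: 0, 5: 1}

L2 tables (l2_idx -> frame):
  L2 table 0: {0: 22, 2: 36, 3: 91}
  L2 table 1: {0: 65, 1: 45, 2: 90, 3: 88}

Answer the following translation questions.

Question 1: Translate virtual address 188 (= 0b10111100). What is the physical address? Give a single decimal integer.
vaddr = 188 = 0b10111100
Split: l1_idx=5, l2_idx=3, offset=4
L1[5] = 1
L2[1][3] = 88
paddr = 88 * 8 + 4 = 708

Answer: 708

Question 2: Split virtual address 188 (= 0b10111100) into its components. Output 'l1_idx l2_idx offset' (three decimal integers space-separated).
vaddr = 188 = 0b10111100
  top 3 bits -> l1_idx = 5
  next 2 bits -> l2_idx = 3
  bottom 3 bits -> offset = 4

Answer: 5 3 4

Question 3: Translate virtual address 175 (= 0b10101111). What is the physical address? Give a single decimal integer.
vaddr = 175 = 0b10101111
Split: l1_idx=5, l2_idx=1, offset=7
L1[5] = 1
L2[1][1] = 45
paddr = 45 * 8 + 7 = 367

Answer: 367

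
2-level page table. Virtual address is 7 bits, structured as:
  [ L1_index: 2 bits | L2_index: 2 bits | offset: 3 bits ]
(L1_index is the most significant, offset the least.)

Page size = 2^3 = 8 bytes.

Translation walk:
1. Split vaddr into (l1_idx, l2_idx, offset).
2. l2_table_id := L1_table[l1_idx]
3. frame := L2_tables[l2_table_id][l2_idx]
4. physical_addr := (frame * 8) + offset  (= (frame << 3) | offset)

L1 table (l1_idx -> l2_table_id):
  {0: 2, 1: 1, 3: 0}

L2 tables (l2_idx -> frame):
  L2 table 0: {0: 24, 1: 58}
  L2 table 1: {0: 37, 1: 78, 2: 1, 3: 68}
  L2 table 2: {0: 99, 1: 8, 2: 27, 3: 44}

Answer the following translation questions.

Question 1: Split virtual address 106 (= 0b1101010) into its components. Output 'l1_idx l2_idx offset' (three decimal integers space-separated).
Answer: 3 1 2

Derivation:
vaddr = 106 = 0b1101010
  top 2 bits -> l1_idx = 3
  next 2 bits -> l2_idx = 1
  bottom 3 bits -> offset = 2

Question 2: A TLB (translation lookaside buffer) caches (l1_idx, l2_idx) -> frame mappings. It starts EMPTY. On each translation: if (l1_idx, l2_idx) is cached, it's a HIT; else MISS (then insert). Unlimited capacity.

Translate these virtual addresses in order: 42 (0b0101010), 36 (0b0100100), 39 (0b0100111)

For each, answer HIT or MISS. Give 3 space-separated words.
vaddr=42: (1,1) not in TLB -> MISS, insert
vaddr=36: (1,0) not in TLB -> MISS, insert
vaddr=39: (1,0) in TLB -> HIT

Answer: MISS MISS HIT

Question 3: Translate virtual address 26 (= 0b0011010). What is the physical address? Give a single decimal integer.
Answer: 354

Derivation:
vaddr = 26 = 0b0011010
Split: l1_idx=0, l2_idx=3, offset=2
L1[0] = 2
L2[2][3] = 44
paddr = 44 * 8 + 2 = 354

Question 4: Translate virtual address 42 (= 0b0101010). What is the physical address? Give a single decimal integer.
vaddr = 42 = 0b0101010
Split: l1_idx=1, l2_idx=1, offset=2
L1[1] = 1
L2[1][1] = 78
paddr = 78 * 8 + 2 = 626

Answer: 626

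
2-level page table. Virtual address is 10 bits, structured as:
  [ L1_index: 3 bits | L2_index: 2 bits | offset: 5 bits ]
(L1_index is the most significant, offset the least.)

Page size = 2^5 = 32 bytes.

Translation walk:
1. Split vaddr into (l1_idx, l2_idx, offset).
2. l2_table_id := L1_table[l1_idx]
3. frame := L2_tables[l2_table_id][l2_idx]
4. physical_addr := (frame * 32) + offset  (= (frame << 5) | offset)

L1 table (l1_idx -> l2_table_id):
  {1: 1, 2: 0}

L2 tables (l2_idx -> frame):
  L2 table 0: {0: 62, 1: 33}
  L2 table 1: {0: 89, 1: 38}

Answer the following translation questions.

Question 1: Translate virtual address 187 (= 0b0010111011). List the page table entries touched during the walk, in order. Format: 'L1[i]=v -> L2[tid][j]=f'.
vaddr = 187 = 0b0010111011
Split: l1_idx=1, l2_idx=1, offset=27

Answer: L1[1]=1 -> L2[1][1]=38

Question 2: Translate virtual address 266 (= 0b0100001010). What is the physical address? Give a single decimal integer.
Answer: 1994

Derivation:
vaddr = 266 = 0b0100001010
Split: l1_idx=2, l2_idx=0, offset=10
L1[2] = 0
L2[0][0] = 62
paddr = 62 * 32 + 10 = 1994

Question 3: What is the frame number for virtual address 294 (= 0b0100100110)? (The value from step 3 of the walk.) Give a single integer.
Answer: 33

Derivation:
vaddr = 294: l1_idx=2, l2_idx=1
L1[2] = 0; L2[0][1] = 33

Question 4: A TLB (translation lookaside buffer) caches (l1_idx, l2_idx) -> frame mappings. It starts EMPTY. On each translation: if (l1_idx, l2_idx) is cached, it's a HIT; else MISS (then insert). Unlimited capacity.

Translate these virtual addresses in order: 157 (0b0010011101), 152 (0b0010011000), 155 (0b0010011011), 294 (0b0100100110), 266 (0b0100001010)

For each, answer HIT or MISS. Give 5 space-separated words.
vaddr=157: (1,0) not in TLB -> MISS, insert
vaddr=152: (1,0) in TLB -> HIT
vaddr=155: (1,0) in TLB -> HIT
vaddr=294: (2,1) not in TLB -> MISS, insert
vaddr=266: (2,0) not in TLB -> MISS, insert

Answer: MISS HIT HIT MISS MISS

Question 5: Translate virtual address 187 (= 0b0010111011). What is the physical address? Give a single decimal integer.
Answer: 1243

Derivation:
vaddr = 187 = 0b0010111011
Split: l1_idx=1, l2_idx=1, offset=27
L1[1] = 1
L2[1][1] = 38
paddr = 38 * 32 + 27 = 1243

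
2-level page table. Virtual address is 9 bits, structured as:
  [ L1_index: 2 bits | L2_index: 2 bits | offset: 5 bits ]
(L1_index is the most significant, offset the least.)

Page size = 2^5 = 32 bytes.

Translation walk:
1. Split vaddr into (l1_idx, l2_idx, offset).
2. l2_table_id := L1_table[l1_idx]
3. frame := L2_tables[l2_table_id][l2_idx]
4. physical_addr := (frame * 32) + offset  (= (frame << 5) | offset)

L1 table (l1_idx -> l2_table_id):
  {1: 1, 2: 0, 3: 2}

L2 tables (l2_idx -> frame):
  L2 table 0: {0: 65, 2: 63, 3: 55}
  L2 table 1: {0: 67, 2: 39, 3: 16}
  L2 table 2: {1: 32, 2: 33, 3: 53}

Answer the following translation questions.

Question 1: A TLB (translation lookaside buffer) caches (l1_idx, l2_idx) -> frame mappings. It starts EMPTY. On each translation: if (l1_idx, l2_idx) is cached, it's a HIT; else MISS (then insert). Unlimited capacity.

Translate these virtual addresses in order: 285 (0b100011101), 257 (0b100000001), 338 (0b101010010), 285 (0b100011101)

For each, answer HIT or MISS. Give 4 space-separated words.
Answer: MISS HIT MISS HIT

Derivation:
vaddr=285: (2,0) not in TLB -> MISS, insert
vaddr=257: (2,0) in TLB -> HIT
vaddr=338: (2,2) not in TLB -> MISS, insert
vaddr=285: (2,0) in TLB -> HIT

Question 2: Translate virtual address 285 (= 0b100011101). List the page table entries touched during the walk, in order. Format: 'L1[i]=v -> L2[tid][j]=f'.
vaddr = 285 = 0b100011101
Split: l1_idx=2, l2_idx=0, offset=29

Answer: L1[2]=0 -> L2[0][0]=65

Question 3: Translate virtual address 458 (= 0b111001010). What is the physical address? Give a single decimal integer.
vaddr = 458 = 0b111001010
Split: l1_idx=3, l2_idx=2, offset=10
L1[3] = 2
L2[2][2] = 33
paddr = 33 * 32 + 10 = 1066

Answer: 1066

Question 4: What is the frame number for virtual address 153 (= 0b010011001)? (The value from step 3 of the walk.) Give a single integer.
Answer: 67

Derivation:
vaddr = 153: l1_idx=1, l2_idx=0
L1[1] = 1; L2[1][0] = 67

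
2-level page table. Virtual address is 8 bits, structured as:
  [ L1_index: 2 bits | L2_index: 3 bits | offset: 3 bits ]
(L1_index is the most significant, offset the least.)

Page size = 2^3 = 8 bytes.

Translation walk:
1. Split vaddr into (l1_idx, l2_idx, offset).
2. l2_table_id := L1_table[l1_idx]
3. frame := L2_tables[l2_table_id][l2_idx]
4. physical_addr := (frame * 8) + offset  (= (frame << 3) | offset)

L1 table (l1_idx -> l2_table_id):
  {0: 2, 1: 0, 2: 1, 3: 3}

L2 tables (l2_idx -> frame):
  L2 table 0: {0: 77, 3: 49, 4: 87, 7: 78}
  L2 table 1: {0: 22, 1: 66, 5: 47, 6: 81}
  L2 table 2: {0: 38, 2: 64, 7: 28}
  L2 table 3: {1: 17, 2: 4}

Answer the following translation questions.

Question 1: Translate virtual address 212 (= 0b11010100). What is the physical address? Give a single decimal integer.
Answer: 36

Derivation:
vaddr = 212 = 0b11010100
Split: l1_idx=3, l2_idx=2, offset=4
L1[3] = 3
L2[3][2] = 4
paddr = 4 * 8 + 4 = 36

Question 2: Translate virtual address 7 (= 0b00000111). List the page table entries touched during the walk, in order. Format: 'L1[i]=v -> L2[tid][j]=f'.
Answer: L1[0]=2 -> L2[2][0]=38

Derivation:
vaddr = 7 = 0b00000111
Split: l1_idx=0, l2_idx=0, offset=7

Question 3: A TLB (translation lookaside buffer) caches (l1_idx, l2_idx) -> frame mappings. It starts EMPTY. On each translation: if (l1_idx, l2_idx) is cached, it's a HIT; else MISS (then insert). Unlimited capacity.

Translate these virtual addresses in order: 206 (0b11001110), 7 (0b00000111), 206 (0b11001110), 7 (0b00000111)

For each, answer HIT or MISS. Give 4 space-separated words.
vaddr=206: (3,1) not in TLB -> MISS, insert
vaddr=7: (0,0) not in TLB -> MISS, insert
vaddr=206: (3,1) in TLB -> HIT
vaddr=7: (0,0) in TLB -> HIT

Answer: MISS MISS HIT HIT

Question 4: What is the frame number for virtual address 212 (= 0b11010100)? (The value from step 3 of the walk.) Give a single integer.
vaddr = 212: l1_idx=3, l2_idx=2
L1[3] = 3; L2[3][2] = 4

Answer: 4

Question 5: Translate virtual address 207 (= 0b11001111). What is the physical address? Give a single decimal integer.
Answer: 143

Derivation:
vaddr = 207 = 0b11001111
Split: l1_idx=3, l2_idx=1, offset=7
L1[3] = 3
L2[3][1] = 17
paddr = 17 * 8 + 7 = 143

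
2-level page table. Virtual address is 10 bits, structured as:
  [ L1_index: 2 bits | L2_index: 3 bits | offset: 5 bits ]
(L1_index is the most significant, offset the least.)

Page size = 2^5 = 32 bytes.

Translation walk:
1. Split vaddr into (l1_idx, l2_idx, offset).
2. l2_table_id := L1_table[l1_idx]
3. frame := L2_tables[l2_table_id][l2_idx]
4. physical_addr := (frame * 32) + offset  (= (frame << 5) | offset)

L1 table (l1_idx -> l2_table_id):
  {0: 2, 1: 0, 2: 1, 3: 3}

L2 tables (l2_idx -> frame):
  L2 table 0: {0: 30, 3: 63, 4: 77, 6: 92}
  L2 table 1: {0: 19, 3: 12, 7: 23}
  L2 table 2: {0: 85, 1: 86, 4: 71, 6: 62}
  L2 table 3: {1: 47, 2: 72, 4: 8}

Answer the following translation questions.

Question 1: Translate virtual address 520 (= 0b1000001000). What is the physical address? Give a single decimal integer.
vaddr = 520 = 0b1000001000
Split: l1_idx=2, l2_idx=0, offset=8
L1[2] = 1
L2[1][0] = 19
paddr = 19 * 32 + 8 = 616

Answer: 616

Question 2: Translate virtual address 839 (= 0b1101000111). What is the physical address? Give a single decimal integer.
vaddr = 839 = 0b1101000111
Split: l1_idx=3, l2_idx=2, offset=7
L1[3] = 3
L2[3][2] = 72
paddr = 72 * 32 + 7 = 2311

Answer: 2311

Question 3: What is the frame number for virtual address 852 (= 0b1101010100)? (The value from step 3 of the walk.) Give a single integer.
vaddr = 852: l1_idx=3, l2_idx=2
L1[3] = 3; L2[3][2] = 72

Answer: 72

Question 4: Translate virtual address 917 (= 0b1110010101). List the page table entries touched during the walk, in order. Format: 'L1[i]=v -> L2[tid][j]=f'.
Answer: L1[3]=3 -> L2[3][4]=8

Derivation:
vaddr = 917 = 0b1110010101
Split: l1_idx=3, l2_idx=4, offset=21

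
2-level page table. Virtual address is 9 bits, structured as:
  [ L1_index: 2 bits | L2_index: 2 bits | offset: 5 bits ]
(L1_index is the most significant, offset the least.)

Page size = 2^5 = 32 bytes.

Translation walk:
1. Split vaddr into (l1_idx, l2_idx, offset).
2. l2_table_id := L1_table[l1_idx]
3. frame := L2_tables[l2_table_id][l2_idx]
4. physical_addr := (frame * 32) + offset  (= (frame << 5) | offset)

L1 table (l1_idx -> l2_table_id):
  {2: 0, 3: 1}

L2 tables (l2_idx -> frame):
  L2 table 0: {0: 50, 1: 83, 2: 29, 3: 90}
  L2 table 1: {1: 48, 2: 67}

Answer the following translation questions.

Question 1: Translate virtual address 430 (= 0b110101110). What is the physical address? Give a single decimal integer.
Answer: 1550

Derivation:
vaddr = 430 = 0b110101110
Split: l1_idx=3, l2_idx=1, offset=14
L1[3] = 1
L2[1][1] = 48
paddr = 48 * 32 + 14 = 1550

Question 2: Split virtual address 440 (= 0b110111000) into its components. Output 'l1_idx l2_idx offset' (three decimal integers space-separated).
vaddr = 440 = 0b110111000
  top 2 bits -> l1_idx = 3
  next 2 bits -> l2_idx = 1
  bottom 5 bits -> offset = 24

Answer: 3 1 24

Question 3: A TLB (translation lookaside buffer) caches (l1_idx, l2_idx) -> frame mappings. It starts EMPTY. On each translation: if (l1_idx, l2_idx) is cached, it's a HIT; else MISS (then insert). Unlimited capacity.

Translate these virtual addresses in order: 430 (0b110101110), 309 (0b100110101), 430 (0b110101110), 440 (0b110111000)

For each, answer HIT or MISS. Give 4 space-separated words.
vaddr=430: (3,1) not in TLB -> MISS, insert
vaddr=309: (2,1) not in TLB -> MISS, insert
vaddr=430: (3,1) in TLB -> HIT
vaddr=440: (3,1) in TLB -> HIT

Answer: MISS MISS HIT HIT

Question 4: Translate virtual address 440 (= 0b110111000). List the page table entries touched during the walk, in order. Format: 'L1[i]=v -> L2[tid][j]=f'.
Answer: L1[3]=1 -> L2[1][1]=48

Derivation:
vaddr = 440 = 0b110111000
Split: l1_idx=3, l2_idx=1, offset=24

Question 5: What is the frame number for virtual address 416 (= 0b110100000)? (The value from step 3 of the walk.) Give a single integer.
vaddr = 416: l1_idx=3, l2_idx=1
L1[3] = 1; L2[1][1] = 48

Answer: 48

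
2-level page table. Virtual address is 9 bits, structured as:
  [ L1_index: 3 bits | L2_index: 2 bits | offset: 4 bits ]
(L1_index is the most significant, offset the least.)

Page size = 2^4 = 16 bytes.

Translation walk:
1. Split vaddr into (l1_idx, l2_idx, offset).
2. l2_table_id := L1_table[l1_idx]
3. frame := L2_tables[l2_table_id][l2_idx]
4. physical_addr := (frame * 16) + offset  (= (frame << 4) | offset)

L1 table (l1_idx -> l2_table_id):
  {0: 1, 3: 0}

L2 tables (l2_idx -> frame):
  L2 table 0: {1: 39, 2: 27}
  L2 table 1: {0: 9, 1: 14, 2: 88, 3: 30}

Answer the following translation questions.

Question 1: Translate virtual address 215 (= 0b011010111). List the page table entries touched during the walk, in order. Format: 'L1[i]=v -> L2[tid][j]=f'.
vaddr = 215 = 0b011010111
Split: l1_idx=3, l2_idx=1, offset=7

Answer: L1[3]=0 -> L2[0][1]=39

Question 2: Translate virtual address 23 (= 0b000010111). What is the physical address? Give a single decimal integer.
Answer: 231

Derivation:
vaddr = 23 = 0b000010111
Split: l1_idx=0, l2_idx=1, offset=7
L1[0] = 1
L2[1][1] = 14
paddr = 14 * 16 + 7 = 231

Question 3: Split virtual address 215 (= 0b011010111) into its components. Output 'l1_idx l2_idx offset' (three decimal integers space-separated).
Answer: 3 1 7

Derivation:
vaddr = 215 = 0b011010111
  top 3 bits -> l1_idx = 3
  next 2 bits -> l2_idx = 1
  bottom 4 bits -> offset = 7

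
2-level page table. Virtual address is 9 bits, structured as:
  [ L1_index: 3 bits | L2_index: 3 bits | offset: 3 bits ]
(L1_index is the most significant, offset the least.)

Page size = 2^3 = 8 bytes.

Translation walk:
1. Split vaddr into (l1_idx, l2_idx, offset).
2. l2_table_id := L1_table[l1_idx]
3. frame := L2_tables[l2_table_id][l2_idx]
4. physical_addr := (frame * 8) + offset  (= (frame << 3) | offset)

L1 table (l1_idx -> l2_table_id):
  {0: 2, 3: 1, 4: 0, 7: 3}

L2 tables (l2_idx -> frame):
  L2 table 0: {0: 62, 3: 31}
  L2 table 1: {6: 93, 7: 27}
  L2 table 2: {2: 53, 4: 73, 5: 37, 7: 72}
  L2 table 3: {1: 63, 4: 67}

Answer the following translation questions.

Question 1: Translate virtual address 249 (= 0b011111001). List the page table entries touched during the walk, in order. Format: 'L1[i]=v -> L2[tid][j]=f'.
Answer: L1[3]=1 -> L2[1][7]=27

Derivation:
vaddr = 249 = 0b011111001
Split: l1_idx=3, l2_idx=7, offset=1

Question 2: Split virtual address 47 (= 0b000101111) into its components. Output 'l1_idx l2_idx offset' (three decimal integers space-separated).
Answer: 0 5 7

Derivation:
vaddr = 47 = 0b000101111
  top 3 bits -> l1_idx = 0
  next 3 bits -> l2_idx = 5
  bottom 3 bits -> offset = 7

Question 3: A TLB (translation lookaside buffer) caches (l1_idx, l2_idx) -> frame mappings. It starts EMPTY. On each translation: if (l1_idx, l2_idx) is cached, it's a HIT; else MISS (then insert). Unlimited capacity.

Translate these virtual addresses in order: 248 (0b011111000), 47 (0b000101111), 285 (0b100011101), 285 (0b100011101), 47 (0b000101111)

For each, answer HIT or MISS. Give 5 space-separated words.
Answer: MISS MISS MISS HIT HIT

Derivation:
vaddr=248: (3,7) not in TLB -> MISS, insert
vaddr=47: (0,5) not in TLB -> MISS, insert
vaddr=285: (4,3) not in TLB -> MISS, insert
vaddr=285: (4,3) in TLB -> HIT
vaddr=47: (0,5) in TLB -> HIT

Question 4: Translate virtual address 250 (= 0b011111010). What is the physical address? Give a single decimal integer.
Answer: 218

Derivation:
vaddr = 250 = 0b011111010
Split: l1_idx=3, l2_idx=7, offset=2
L1[3] = 1
L2[1][7] = 27
paddr = 27 * 8 + 2 = 218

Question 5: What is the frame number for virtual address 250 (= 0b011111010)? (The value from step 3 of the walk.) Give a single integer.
Answer: 27

Derivation:
vaddr = 250: l1_idx=3, l2_idx=7
L1[3] = 1; L2[1][7] = 27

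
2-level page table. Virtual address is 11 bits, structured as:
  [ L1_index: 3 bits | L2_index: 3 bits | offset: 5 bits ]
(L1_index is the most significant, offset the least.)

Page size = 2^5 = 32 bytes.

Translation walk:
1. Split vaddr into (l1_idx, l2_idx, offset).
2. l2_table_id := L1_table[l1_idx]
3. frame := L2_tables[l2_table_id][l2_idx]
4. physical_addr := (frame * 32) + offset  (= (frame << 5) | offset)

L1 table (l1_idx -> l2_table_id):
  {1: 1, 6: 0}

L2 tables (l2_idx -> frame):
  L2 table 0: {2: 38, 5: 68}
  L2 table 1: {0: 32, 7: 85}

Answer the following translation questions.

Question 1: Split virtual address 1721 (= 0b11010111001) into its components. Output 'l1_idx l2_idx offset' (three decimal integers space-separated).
vaddr = 1721 = 0b11010111001
  top 3 bits -> l1_idx = 6
  next 3 bits -> l2_idx = 5
  bottom 5 bits -> offset = 25

Answer: 6 5 25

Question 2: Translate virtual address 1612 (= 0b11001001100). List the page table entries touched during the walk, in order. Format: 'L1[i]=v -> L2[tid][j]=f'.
vaddr = 1612 = 0b11001001100
Split: l1_idx=6, l2_idx=2, offset=12

Answer: L1[6]=0 -> L2[0][2]=38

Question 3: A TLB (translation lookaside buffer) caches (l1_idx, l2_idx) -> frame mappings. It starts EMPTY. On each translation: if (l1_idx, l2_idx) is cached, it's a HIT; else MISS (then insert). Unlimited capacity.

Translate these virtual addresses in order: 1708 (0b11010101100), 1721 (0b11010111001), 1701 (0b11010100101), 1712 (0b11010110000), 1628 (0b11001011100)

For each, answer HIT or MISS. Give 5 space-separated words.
Answer: MISS HIT HIT HIT MISS

Derivation:
vaddr=1708: (6,5) not in TLB -> MISS, insert
vaddr=1721: (6,5) in TLB -> HIT
vaddr=1701: (6,5) in TLB -> HIT
vaddr=1712: (6,5) in TLB -> HIT
vaddr=1628: (6,2) not in TLB -> MISS, insert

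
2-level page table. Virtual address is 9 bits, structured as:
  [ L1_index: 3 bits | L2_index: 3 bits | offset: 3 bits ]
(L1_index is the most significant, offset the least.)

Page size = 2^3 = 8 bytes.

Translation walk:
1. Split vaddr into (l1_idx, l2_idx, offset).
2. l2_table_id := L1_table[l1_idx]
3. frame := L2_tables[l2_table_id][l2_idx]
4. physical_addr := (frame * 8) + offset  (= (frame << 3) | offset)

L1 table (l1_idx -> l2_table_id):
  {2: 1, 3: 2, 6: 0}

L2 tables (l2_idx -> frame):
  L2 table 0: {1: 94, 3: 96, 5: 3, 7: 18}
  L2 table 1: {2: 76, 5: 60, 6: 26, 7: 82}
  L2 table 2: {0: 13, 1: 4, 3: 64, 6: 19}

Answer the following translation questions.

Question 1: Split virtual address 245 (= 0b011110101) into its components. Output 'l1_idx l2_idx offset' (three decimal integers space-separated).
Answer: 3 6 5

Derivation:
vaddr = 245 = 0b011110101
  top 3 bits -> l1_idx = 3
  next 3 bits -> l2_idx = 6
  bottom 3 bits -> offset = 5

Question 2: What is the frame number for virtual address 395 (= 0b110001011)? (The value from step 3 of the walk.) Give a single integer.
vaddr = 395: l1_idx=6, l2_idx=1
L1[6] = 0; L2[0][1] = 94

Answer: 94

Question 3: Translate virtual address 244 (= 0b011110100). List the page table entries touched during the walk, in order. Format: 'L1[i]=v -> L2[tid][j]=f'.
vaddr = 244 = 0b011110100
Split: l1_idx=3, l2_idx=6, offset=4

Answer: L1[3]=2 -> L2[2][6]=19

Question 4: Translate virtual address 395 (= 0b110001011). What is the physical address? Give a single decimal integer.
Answer: 755

Derivation:
vaddr = 395 = 0b110001011
Split: l1_idx=6, l2_idx=1, offset=3
L1[6] = 0
L2[0][1] = 94
paddr = 94 * 8 + 3 = 755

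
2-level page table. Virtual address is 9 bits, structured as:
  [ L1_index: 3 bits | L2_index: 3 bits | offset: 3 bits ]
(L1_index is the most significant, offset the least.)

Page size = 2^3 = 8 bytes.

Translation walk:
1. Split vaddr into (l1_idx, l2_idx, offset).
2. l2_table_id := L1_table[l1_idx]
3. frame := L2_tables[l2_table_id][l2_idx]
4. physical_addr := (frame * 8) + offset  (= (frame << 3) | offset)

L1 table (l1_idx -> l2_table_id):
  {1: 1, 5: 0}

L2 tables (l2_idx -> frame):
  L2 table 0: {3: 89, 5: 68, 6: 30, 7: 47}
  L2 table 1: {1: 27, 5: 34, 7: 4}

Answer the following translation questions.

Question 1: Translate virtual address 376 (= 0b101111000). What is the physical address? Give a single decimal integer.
vaddr = 376 = 0b101111000
Split: l1_idx=5, l2_idx=7, offset=0
L1[5] = 0
L2[0][7] = 47
paddr = 47 * 8 + 0 = 376

Answer: 376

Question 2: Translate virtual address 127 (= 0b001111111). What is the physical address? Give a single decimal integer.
Answer: 39

Derivation:
vaddr = 127 = 0b001111111
Split: l1_idx=1, l2_idx=7, offset=7
L1[1] = 1
L2[1][7] = 4
paddr = 4 * 8 + 7 = 39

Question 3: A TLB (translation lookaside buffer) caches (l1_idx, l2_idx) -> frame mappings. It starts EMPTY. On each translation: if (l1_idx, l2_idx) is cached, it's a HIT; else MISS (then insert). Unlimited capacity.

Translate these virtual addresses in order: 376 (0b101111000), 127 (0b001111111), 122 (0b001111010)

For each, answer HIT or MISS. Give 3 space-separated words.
vaddr=376: (5,7) not in TLB -> MISS, insert
vaddr=127: (1,7) not in TLB -> MISS, insert
vaddr=122: (1,7) in TLB -> HIT

Answer: MISS MISS HIT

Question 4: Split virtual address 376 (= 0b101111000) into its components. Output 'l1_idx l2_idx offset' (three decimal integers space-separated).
Answer: 5 7 0

Derivation:
vaddr = 376 = 0b101111000
  top 3 bits -> l1_idx = 5
  next 3 bits -> l2_idx = 7
  bottom 3 bits -> offset = 0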